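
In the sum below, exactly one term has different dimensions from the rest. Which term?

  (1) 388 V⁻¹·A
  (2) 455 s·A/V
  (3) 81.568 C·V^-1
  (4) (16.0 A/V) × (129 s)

(1)

Work out the base dimensions of each:
  (1) A·V⁻¹ = A·(J·C⁻¹)⁻¹ = kg⁻¹·m⁻²·s³·A²
  (2) A·s·V⁻¹ = A·s·(J·C⁻¹)⁻¹ = kg⁻¹·m⁻²·s⁴·A²
  (3) C·V⁻¹ = s·A·(J·C⁻¹)⁻¹ = kg⁻¹·m⁻²·s⁴·A²
  (4) [kg⁻¹·m⁻²·s³·A²] · [s] = kg⁻¹·m⁻²·s⁴·A²
All reduce to kg⁻¹·m⁻²·s⁴·A² except (1), which is kg⁻¹·m⁻²·s³·A².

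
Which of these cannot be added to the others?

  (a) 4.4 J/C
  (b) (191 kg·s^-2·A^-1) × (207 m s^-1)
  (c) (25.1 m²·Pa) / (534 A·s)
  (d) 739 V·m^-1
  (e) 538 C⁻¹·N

Reduce each to base SI dimensions:
  (a) J·C⁻¹ = N·m·(s·A)⁻¹ = kg·m²·s⁻³·A⁻¹
  (b) [kg·s⁻²·A⁻¹] · [m·s⁻¹] = kg·m·s⁻³·A⁻¹
  (c) [kg·m·s⁻²] / [s·A] = kg·m·s⁻³·A⁻¹
  (d) V·m⁻¹ = J·C⁻¹·m⁻¹ = kg·m·s⁻³·A⁻¹
  (e) N·C⁻¹ = kg·m·s⁻²·(s·A)⁻¹ = kg·m·s⁻³·A⁻¹
All reduce to kg·m·s⁻³·A⁻¹ except (a), which is kg·m²·s⁻³·A⁻¹.

(a)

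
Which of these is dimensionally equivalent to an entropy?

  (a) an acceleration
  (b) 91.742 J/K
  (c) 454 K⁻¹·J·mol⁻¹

Reference: [entropy] = kg·m²·s⁻²·K⁻¹.
Each option:
  (a) [acceleration] = m·s⁻²
  (b) J·K⁻¹ = N·m·K⁻¹ = kg·m²·s⁻²·K⁻¹  ← same
  (c) J·mol⁻¹·K⁻¹ = N·m·mol⁻¹·K⁻¹ = kg·m²·s⁻²·K⁻¹·mol⁻¹
Only (b) matches kg·m²·s⁻²·K⁻¹.

(b)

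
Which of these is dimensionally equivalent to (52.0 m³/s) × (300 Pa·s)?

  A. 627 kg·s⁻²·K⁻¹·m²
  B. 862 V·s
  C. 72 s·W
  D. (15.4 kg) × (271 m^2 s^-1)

C.

Reference: [m³·s⁻¹] · [kg·m⁻¹·s⁻¹] = kg·m²·s⁻².
Each option:
  A. kg·m²·s⁻²·K⁻¹
  B. V·s = J·C⁻¹·s = kg·m²·s⁻²·A⁻¹
  C. W·s = J·s⁻¹·s = kg·m²·s⁻²  ← same
  D. [kg] · [m²·s⁻¹] = kg·m²·s⁻¹
Only C. matches kg·m²·s⁻².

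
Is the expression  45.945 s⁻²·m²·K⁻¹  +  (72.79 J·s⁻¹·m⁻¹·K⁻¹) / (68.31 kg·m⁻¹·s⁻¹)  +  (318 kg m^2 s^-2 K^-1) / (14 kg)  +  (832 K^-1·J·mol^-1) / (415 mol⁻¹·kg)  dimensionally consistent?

Yes

Dimensions:
  45.945 s⁻²·m²·K⁻¹:  m²·s⁻²·K⁻¹
  (72.79 J·s⁻¹·m⁻¹·K⁻¹) / (68.31 kg·m⁻¹·s⁻¹):  [kg·m·s⁻³·K⁻¹] / [kg·m⁻¹·s⁻¹] = m²·s⁻²·K⁻¹
  (318 kg m^2 s^-2 K^-1) / (14 kg):  [kg·m²·s⁻²·K⁻¹] / [kg] = m²·s⁻²·K⁻¹
  (832 K^-1·J·mol^-1) / (415 mol⁻¹·kg):  [kg·m²·s⁻²·K⁻¹·mol⁻¹] / [kg·mol⁻¹] = m²·s⁻²·K⁻¹
Every term reduces to m²·s⁻²·K⁻¹.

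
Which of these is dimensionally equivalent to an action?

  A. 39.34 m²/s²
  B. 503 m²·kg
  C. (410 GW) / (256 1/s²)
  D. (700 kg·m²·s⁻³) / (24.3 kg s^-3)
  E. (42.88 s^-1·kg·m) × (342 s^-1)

Reference: [action] = kg·m²·s⁻¹.
Each option:
  A. m²·s⁻²
  B. kg·m²
  C. [kg·m²·s⁻³] / [s⁻²] = kg·m²·s⁻¹  ← same
  D. [kg·m²·s⁻³] / [kg·s⁻³] = m²
  E. [kg·m·s⁻¹] · [s⁻¹] = kg·m·s⁻²
Only C. matches kg·m²·s⁻¹.

C.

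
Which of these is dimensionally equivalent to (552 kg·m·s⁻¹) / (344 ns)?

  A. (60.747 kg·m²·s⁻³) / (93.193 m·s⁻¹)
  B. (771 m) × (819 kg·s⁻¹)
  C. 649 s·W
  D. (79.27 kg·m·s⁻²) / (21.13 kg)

Reference: [kg·m·s⁻¹] / [s] = kg·m·s⁻².
Each option:
  A. [kg·m²·s⁻³] / [m·s⁻¹] = kg·m·s⁻²  ← same
  B. [m] · [kg·s⁻¹] = kg·m·s⁻¹
  C. W·s = J·s⁻¹·s = kg·m²·s⁻²
  D. [kg·m·s⁻²] / [kg] = m·s⁻²
Only A. matches kg·m·s⁻².

A.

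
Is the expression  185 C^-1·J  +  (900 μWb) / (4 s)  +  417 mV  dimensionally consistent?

Dimensions:
  185 C^-1·J:  J·C⁻¹ = N·m·(s·A)⁻¹ = kg·m²·s⁻³·A⁻¹
  (900 μWb) / (4 s):  [kg·m²·s⁻²·A⁻¹] / [s] = kg·m²·s⁻³·A⁻¹
  417 mV:  V = J·C⁻¹ = kg·m²·s⁻³·A⁻¹
Every term reduces to kg·m²·s⁻³·A⁻¹.

Yes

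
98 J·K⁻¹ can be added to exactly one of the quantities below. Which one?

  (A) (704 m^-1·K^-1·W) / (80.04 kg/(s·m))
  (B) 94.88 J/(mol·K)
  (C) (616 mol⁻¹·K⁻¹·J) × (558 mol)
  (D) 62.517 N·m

(C)

Reference: J·K⁻¹ = N·m·K⁻¹ = kg·m²·s⁻²·K⁻¹.
Each option:
  (A) [kg·m·s⁻³·K⁻¹] / [kg·m⁻¹·s⁻¹] = m²·s⁻²·K⁻¹
  (B) J·mol⁻¹·K⁻¹ = N·m·mol⁻¹·K⁻¹ = kg·m²·s⁻²·K⁻¹·mol⁻¹
  (C) [kg·m²·s⁻²·K⁻¹·mol⁻¹] · [mol] = kg·m²·s⁻²·K⁻¹  ← same
  (D) N·m = kg·m·s⁻²·m = kg·m²·s⁻²
Only (C) matches kg·m²·s⁻²·K⁻¹.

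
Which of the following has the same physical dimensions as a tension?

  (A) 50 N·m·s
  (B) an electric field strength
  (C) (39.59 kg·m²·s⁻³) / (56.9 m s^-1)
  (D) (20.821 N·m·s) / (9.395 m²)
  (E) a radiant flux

Reference: [tension] = kg·m·s⁻².
Each option:
  (A) N·m·s = kg·m·s⁻²·m·s = kg·m²·s⁻¹
  (B) [electric field strength] = kg·m·s⁻³·A⁻¹
  (C) [kg·m²·s⁻³] / [m·s⁻¹] = kg·m·s⁻²  ← same
  (D) [kg·m²·s⁻¹] / [m²] = kg·s⁻¹
  (E) [radiant flux] = kg·m²·s⁻³
Only (C) matches kg·m·s⁻².

(C)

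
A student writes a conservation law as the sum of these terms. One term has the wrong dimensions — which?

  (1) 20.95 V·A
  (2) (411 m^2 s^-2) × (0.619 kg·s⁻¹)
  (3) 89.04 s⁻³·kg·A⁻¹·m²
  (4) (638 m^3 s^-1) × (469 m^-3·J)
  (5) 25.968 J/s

(3)

Dimensions:
  (1) V·A = J·C⁻¹·A = kg·m²·s⁻³
  (2) [m²·s⁻²] · [kg·s⁻¹] = kg·m²·s⁻³
  (3) kg·m²·s⁻³·A⁻¹
  (4) [m³·s⁻¹] · [kg·m⁻¹·s⁻²] = kg·m²·s⁻³
  (5) J·s⁻¹ = N·m·s⁻¹ = kg·m²·s⁻³
All reduce to kg·m²·s⁻³ except (3), which is kg·m²·s⁻³·A⁻¹.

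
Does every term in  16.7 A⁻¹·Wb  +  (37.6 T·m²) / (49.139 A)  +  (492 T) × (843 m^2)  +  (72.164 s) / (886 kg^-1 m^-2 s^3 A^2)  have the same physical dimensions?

Dimensions:
  16.7 A⁻¹·Wb:  Wb·A⁻¹ = V·s·A⁻¹ = kg·m²·s⁻²·A⁻²
  (37.6 T·m²) / (49.139 A):  [kg·m²·s⁻²·A⁻¹] / [A] = kg·m²·s⁻²·A⁻²
  (492 T) × (843 m^2):  [kg·s⁻²·A⁻¹] · [m²] = kg·m²·s⁻²·A⁻¹
  (72.164 s) / (886 kg^-1 m^-2 s^3 A^2):  [s] / [kg⁻¹·m⁻²·s³·A²] = kg·m²·s⁻²·A⁻²
The terms do not share a single dimension (kg·m²·s⁻²·A⁻² vs kg·m²·s⁻²·A⁻¹).

No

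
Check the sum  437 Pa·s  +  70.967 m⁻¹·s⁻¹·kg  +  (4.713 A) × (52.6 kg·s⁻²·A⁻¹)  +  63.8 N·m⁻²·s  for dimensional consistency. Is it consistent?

No

Dimensions:
  437 Pa·s:  Pa·s = N·m⁻²·s = kg·m⁻¹·s⁻¹
  70.967 m⁻¹·s⁻¹·kg:  kg·m⁻¹·s⁻¹
  (4.713 A) × (52.6 kg·s⁻²·A⁻¹):  [A] · [kg·s⁻²·A⁻¹] = kg·s⁻²
  63.8 N·m⁻²·s:  N·s·m⁻² = kg·m·s⁻²·s·m⁻² = kg·m⁻¹·s⁻¹
The terms do not share a single dimension (kg·m⁻¹·s⁻¹ vs kg·s⁻²).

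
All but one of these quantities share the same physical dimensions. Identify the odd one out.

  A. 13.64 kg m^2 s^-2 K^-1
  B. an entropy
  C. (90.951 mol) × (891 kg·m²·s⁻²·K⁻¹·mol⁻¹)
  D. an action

D.

In SI base units:
  A. kg·m²·s⁻²·K⁻¹
  B. [entropy] = kg·m²·s⁻²·K⁻¹
  C. [mol] · [kg·m²·s⁻²·K⁻¹·mol⁻¹] = kg·m²·s⁻²·K⁻¹
  D. [action] = kg·m²·s⁻¹
All reduce to kg·m²·s⁻²·K⁻¹ except D., which is kg·m²·s⁻¹.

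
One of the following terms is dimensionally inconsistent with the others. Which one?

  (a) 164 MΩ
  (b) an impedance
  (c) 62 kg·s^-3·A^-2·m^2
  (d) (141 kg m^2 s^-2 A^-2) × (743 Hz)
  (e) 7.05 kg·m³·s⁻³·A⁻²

In SI base units:
  (a) Ω = V·A⁻¹ = kg·m²·s⁻³·A⁻²
  (b) [impedance] = kg·m²·s⁻³·A⁻²
  (c) kg·m²·s⁻³·A⁻²
  (d) [kg·m²·s⁻²·A⁻²] · [s⁻¹] = kg·m²·s⁻³·A⁻²
  (e) kg·m³·s⁻³·A⁻²
All reduce to kg·m²·s⁻³·A⁻² except (e), which is kg·m³·s⁻³·A⁻².

(e)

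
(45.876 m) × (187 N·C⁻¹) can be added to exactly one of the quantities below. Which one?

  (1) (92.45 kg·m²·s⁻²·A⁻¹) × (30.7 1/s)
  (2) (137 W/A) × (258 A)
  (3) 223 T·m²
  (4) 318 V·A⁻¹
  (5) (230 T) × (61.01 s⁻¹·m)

Reference: [m] · [kg·m·s⁻³·A⁻¹] = kg·m²·s⁻³·A⁻¹.
Each option:
  (1) [kg·m²·s⁻²·A⁻¹] · [s⁻¹] = kg·m²·s⁻³·A⁻¹  ← same
  (2) [kg·m²·s⁻³·A⁻¹] · [A] = kg·m²·s⁻³
  (3) T·m² = Wb·m⁻²·m² = kg·m²·s⁻²·A⁻¹
  (4) V·A⁻¹ = J·C⁻¹·A⁻¹ = kg·m²·s⁻³·A⁻²
  (5) [kg·s⁻²·A⁻¹] · [m·s⁻¹] = kg·m·s⁻³·A⁻¹
Only (1) matches kg·m²·s⁻³·A⁻¹.

(1)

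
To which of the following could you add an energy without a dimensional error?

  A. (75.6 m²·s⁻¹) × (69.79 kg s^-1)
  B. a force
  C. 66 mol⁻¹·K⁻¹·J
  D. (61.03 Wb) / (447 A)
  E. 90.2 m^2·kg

Reference: [energy] = kg·m²·s⁻².
Each option:
  A. [m²·s⁻¹] · [kg·s⁻¹] = kg·m²·s⁻²  ← same
  B. [force] = kg·m·s⁻²
  C. J·mol⁻¹·K⁻¹ = N·m·mol⁻¹·K⁻¹ = kg·m²·s⁻²·K⁻¹·mol⁻¹
  D. [kg·m²·s⁻²·A⁻¹] / [A] = kg·m²·s⁻²·A⁻²
  E. kg·m²
Only A. matches kg·m²·s⁻².

A.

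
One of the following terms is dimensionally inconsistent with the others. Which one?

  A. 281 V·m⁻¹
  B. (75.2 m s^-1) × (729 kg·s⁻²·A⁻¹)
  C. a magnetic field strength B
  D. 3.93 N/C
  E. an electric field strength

C.

Dimensions:
  A. V·m⁻¹ = J·C⁻¹·m⁻¹ = kg·m·s⁻³·A⁻¹
  B. [m·s⁻¹] · [kg·s⁻²·A⁻¹] = kg·m·s⁻³·A⁻¹
  C. [magnetic field strength B] = kg·s⁻²·A⁻¹
  D. N·C⁻¹ = kg·m·s⁻²·(s·A)⁻¹ = kg·m·s⁻³·A⁻¹
  E. [electric field strength] = kg·m·s⁻³·A⁻¹
All reduce to kg·m·s⁻³·A⁻¹ except C., which is kg·s⁻²·A⁻¹.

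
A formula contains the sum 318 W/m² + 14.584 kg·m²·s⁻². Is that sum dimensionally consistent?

No

In SI base units:
  318 W/m²:  W·m⁻² = J·s⁻¹·m⁻² = kg·s⁻³
  14.584 kg·m²·s⁻²:  kg·m²·s⁻²
kg·s⁻³ ≠ kg·m²·s⁻², so they cannot be added.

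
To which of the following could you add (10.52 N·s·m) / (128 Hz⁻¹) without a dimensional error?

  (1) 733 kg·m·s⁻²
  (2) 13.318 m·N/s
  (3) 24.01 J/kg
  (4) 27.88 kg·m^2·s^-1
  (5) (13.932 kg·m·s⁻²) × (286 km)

(5)

Reference: [kg·m²·s⁻¹] / [s] = kg·m²·s⁻².
Each option:
  (1) kg·m·s⁻²
  (2) N·m·s⁻¹ = kg·m·s⁻²·m·s⁻¹ = kg·m²·s⁻³
  (3) J·kg⁻¹ = N·m·kg⁻¹ = m²·s⁻²
  (4) kg·m²·s⁻¹
  (5) [kg·m·s⁻²] · [m] = kg·m²·s⁻²  ← same
Only (5) matches kg·m²·s⁻².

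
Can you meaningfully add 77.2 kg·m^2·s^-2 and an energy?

Expand each in SI base units:
  77.2 kg·m^2·s^-2:  kg·m²·s⁻²
  an energy:  [energy] = kg·m²·s⁻²
Both are kg·m²·s⁻², so they have the same dimensions and can be added.

Yes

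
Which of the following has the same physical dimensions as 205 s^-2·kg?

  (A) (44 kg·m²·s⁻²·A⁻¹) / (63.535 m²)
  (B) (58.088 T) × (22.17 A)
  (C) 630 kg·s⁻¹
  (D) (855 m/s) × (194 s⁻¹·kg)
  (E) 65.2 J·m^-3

(B)

Reference: kg·s⁻².
Each option:
  (A) [kg·m²·s⁻²·A⁻¹] / [m²] = kg·s⁻²·A⁻¹
  (B) [kg·s⁻²·A⁻¹] · [A] = kg·s⁻²  ← same
  (C) kg·s⁻¹
  (D) [m·s⁻¹] · [kg·s⁻¹] = kg·m·s⁻²
  (E) J·m⁻³ = N·m·m⁻³ = kg·m⁻¹·s⁻²
Only (B) matches kg·s⁻².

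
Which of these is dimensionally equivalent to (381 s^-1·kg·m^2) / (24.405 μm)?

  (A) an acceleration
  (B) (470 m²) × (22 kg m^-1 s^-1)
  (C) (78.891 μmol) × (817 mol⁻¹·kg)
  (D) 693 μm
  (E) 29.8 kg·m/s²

(B)

Reference: [kg·m²·s⁻¹] / [m] = kg·m·s⁻¹.
Each option:
  (A) [acceleration] = m·s⁻²
  (B) [m²] · [kg·m⁻¹·s⁻¹] = kg·m·s⁻¹  ← same
  (C) [mol] · [kg·mol⁻¹] = kg
  (D) m
  (E) kg·m·s⁻²
Only (B) matches kg·m·s⁻¹.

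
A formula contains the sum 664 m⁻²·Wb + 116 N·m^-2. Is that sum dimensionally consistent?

No

Dimensions:
  664 m⁻²·Wb:  Wb·m⁻² = V·s·m⁻² = kg·s⁻²·A⁻¹
  116 N·m^-2:  N·m⁻² = kg·m·s⁻²·m⁻² = kg·m⁻¹·s⁻²
kg·s⁻²·A⁻¹ ≠ kg·m⁻¹·s⁻², so they cannot be added.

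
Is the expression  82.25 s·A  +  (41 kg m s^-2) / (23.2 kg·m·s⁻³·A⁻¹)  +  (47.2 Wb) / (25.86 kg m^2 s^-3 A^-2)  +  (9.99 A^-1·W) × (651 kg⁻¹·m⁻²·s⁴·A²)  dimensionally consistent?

Dimensions:
  82.25 s·A:  A·s = s·A
  (41 kg m s^-2) / (23.2 kg·m·s⁻³·A⁻¹):  [kg·m·s⁻²] / [kg·m·s⁻³·A⁻¹] = s·A
  (47.2 Wb) / (25.86 kg m^2 s^-3 A^-2):  [kg·m²·s⁻²·A⁻¹] / [kg·m²·s⁻³·A⁻²] = s·A
  (9.99 A^-1·W) × (651 kg⁻¹·m⁻²·s⁴·A²):  [kg·m²·s⁻³·A⁻¹] · [kg⁻¹·m⁻²·s⁴·A²] = s·A
Every term reduces to s·A.

Yes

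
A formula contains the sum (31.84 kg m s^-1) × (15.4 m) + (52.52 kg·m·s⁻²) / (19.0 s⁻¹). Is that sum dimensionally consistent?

No

Expand each in SI base units:
  (31.84 kg m s^-1) × (15.4 m):  [kg·m·s⁻¹] · [m] = kg·m²·s⁻¹
  (52.52 kg·m·s⁻²) / (19.0 s⁻¹):  [kg·m·s⁻²] / [s⁻¹] = kg·m·s⁻¹
kg·m²·s⁻¹ ≠ kg·m·s⁻¹, so they cannot be added.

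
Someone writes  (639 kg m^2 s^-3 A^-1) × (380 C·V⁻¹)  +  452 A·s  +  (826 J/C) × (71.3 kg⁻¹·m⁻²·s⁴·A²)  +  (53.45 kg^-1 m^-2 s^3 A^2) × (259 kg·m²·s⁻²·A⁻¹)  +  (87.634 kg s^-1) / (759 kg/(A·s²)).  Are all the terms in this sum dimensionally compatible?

Yes

In SI base units:
  (639 kg m^2 s^-3 A^-1) × (380 C·V⁻¹):  [kg·m²·s⁻³·A⁻¹] · [kg⁻¹·m⁻²·s⁴·A²] = s·A
  452 A·s:  A·s = s·A
  (826 J/C) × (71.3 kg⁻¹·m⁻²·s⁴·A²):  [kg·m²·s⁻³·A⁻¹] · [kg⁻¹·m⁻²·s⁴·A²] = s·A
  (53.45 kg^-1 m^-2 s^3 A^2) × (259 kg·m²·s⁻²·A⁻¹):  [kg⁻¹·m⁻²·s³·A²] · [kg·m²·s⁻²·A⁻¹] = s·A
  (87.634 kg s^-1) / (759 kg/(A·s²)):  [kg·s⁻¹] / [kg·s⁻²·A⁻¹] = s·A
Every term reduces to s·A.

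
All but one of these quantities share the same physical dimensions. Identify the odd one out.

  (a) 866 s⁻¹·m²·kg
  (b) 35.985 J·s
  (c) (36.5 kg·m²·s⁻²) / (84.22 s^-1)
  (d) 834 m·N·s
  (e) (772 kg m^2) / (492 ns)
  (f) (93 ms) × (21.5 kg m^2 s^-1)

(f)

Work out the base dimensions of each:
  (a) kg·m²·s⁻¹
  (b) J·s = N·m·s = kg·m²·s⁻¹
  (c) [kg·m²·s⁻²] / [s⁻¹] = kg·m²·s⁻¹
  (d) N·m·s = kg·m·s⁻²·m·s = kg·m²·s⁻¹
  (e) [kg·m²] / [s] = kg·m²·s⁻¹
  (f) [s] · [kg·m²·s⁻¹] = kg·m²
All reduce to kg·m²·s⁻¹ except (f), which is kg·m².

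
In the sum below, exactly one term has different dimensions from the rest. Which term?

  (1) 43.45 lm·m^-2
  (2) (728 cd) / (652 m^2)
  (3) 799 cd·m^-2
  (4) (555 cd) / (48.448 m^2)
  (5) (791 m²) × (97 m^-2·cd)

Work out the base dimensions of each:
  (1) lm·m⁻² = cd·m⁻² = m⁻²·cd
  (2) [cd] / [m²] = m⁻²·cd
  (3) cd·m⁻² = m⁻²·cd
  (4) [cd] / [m²] = m⁻²·cd
  (5) [m²] · [m⁻²·cd] = cd
All reduce to m⁻²·cd except (5), which is cd.

(5)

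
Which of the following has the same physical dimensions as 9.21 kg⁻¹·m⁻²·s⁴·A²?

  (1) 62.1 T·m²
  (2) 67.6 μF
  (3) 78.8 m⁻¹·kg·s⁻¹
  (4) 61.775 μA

Reference: kg⁻¹·m⁻²·s⁴·A².
Each option:
  (1) T·m² = Wb·m⁻²·m² = kg·m²·s⁻²·A⁻¹
  (2) F = C·V⁻¹ = kg⁻¹·m⁻²·s⁴·A²  ← same
  (3) kg·m⁻¹·s⁻¹
  (4) A
Only (2) matches kg⁻¹·m⁻²·s⁴·A².

(2)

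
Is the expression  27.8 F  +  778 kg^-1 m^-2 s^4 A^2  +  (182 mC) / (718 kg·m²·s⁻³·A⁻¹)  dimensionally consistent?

Dimensions:
  27.8 F:  F = C·V⁻¹ = kg⁻¹·m⁻²·s⁴·A²
  778 kg^-1 m^-2 s^4 A^2:  kg⁻¹·m⁻²·s⁴·A²
  (182 mC) / (718 kg·m²·s⁻³·A⁻¹):  [s·A] / [kg·m²·s⁻³·A⁻¹] = kg⁻¹·m⁻²·s⁴·A²
Every term reduces to kg⁻¹·m⁻²·s⁴·A².

Yes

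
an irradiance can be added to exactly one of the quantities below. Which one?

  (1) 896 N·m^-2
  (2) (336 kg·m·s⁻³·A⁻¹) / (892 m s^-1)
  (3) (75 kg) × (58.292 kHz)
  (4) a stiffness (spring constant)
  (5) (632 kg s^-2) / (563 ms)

Reference: [irradiance] = kg·s⁻³.
Each option:
  (1) N·m⁻² = kg·m·s⁻²·m⁻² = kg·m⁻¹·s⁻²
  (2) [kg·m·s⁻³·A⁻¹] / [m·s⁻¹] = kg·s⁻²·A⁻¹
  (3) [kg] · [s⁻¹] = kg·s⁻¹
  (4) [stiffness (spring constant)] = kg·s⁻²
  (5) [kg·s⁻²] / [s] = kg·s⁻³  ← same
Only (5) matches kg·s⁻³.

(5)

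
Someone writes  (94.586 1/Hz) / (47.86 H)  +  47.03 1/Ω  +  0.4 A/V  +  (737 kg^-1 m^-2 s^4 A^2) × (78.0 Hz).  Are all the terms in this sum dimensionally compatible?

Yes

Work out the base dimensions of each:
  (94.586 1/Hz) / (47.86 H):  [s] / [kg·m²·s⁻²·A⁻²] = kg⁻¹·m⁻²·s³·A²
  47.03 1/Ω:  Ω⁻¹ = (V·A⁻¹)⁻¹ = kg⁻¹·m⁻²·s³·A²
  0.4 A/V:  A·V⁻¹ = A·(J·C⁻¹)⁻¹ = kg⁻¹·m⁻²·s³·A²
  (737 kg^-1 m^-2 s^4 A^2) × (78.0 Hz):  [kg⁻¹·m⁻²·s⁴·A²] · [s⁻¹] = kg⁻¹·m⁻²·s³·A²
Every term reduces to kg⁻¹·m⁻²·s³·A².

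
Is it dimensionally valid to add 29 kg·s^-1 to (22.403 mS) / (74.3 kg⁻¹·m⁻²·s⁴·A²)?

No

Dimensions:
  29 kg·s^-1:  kg·s⁻¹
  (22.403 mS) / (74.3 kg⁻¹·m⁻²·s⁴·A²):  [kg⁻¹·m⁻²·s³·A²] / [kg⁻¹·m⁻²·s⁴·A²] = s⁻¹
kg·s⁻¹ ≠ s⁻¹, so they cannot be added.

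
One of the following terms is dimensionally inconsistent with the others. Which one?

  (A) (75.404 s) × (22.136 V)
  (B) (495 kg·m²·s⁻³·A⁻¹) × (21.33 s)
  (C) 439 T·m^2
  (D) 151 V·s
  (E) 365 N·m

Work out the base dimensions of each:
  (A) [s] · [kg·m²·s⁻³·A⁻¹] = kg·m²·s⁻²·A⁻¹
  (B) [kg·m²·s⁻³·A⁻¹] · [s] = kg·m²·s⁻²·A⁻¹
  (C) T·m² = Wb·m⁻²·m² = kg·m²·s⁻²·A⁻¹
  (D) V·s = J·C⁻¹·s = kg·m²·s⁻²·A⁻¹
  (E) N·m = kg·m·s⁻²·m = kg·m²·s⁻²
All reduce to kg·m²·s⁻²·A⁻¹ except (E), which is kg·m²·s⁻².

(E)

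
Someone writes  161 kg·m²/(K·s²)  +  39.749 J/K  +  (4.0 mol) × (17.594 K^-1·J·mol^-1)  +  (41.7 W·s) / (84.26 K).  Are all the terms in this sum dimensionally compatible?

Expand each in SI base units:
  161 kg·m²/(K·s²):  kg·m²·s⁻²·K⁻¹
  39.749 J/K:  J·K⁻¹ = N·m·K⁻¹ = kg·m²·s⁻²·K⁻¹
  (4.0 mol) × (17.594 K^-1·J·mol^-1):  [mol] · [kg·m²·s⁻²·K⁻¹·mol⁻¹] = kg·m²·s⁻²·K⁻¹
  (41.7 W·s) / (84.26 K):  [kg·m²·s⁻²] / [K] = kg·m²·s⁻²·K⁻¹
Every term reduces to kg·m²·s⁻²·K⁻¹.

Yes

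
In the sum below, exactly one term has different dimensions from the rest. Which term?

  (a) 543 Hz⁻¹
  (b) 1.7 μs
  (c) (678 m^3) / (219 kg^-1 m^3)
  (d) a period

(c)

Expand each in SI base units:
  (a) Hz⁻¹ = (s⁻¹)⁻¹ = s
  (b) s
  (c) [m³] / [kg⁻¹·m³] = kg
  (d) [period] = s
All reduce to s except (c), which is kg.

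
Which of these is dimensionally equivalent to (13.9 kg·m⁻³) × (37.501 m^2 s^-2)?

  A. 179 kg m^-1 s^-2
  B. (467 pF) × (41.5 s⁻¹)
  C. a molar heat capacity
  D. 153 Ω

Reference: [kg·m⁻³] · [m²·s⁻²] = kg·m⁻¹·s⁻².
Each option:
  A. kg·m⁻¹·s⁻²  ← same
  B. [kg⁻¹·m⁻²·s⁴·A²] · [s⁻¹] = kg⁻¹·m⁻²·s³·A²
  C. [molar heat capacity] = kg·m²·s⁻²·K⁻¹·mol⁻¹
  D. Ω = V·A⁻¹ = kg·m²·s⁻³·A⁻²
Only A. matches kg·m⁻¹·s⁻².

A.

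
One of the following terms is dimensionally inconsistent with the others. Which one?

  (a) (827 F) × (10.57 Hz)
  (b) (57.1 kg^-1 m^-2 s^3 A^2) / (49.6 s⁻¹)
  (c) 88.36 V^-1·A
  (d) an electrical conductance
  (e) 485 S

Dimensions:
  (a) [kg⁻¹·m⁻²·s⁴·A²] · [s⁻¹] = kg⁻¹·m⁻²·s³·A²
  (b) [kg⁻¹·m⁻²·s³·A²] / [s⁻¹] = kg⁻¹·m⁻²·s⁴·A²
  (c) A·V⁻¹ = A·(J·C⁻¹)⁻¹ = kg⁻¹·m⁻²·s³·A²
  (d) [electrical conductance] = kg⁻¹·m⁻²·s³·A²
  (e) S = Ω⁻¹ = kg⁻¹·m⁻²·s³·A²
All reduce to kg⁻¹·m⁻²·s³·A² except (b), which is kg⁻¹·m⁻²·s⁴·A².

(b)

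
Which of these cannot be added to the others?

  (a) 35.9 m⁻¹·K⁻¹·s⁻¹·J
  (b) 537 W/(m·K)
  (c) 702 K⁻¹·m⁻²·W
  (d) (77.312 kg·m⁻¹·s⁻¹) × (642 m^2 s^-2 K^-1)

Dimensions:
  (a) J·s⁻¹·m⁻¹·K⁻¹ = N·m·s⁻¹·m⁻¹·K⁻¹ = kg·m·s⁻³·K⁻¹
  (b) W·m⁻¹·K⁻¹ = J·s⁻¹·m⁻¹·K⁻¹ = kg·m·s⁻³·K⁻¹
  (c) W·m⁻²·K⁻¹ = J·s⁻¹·m⁻²·K⁻¹ = kg·s⁻³·K⁻¹
  (d) [kg·m⁻¹·s⁻¹] · [m²·s⁻²·K⁻¹] = kg·m·s⁻³·K⁻¹
All reduce to kg·m·s⁻³·K⁻¹ except (c), which is kg·s⁻³·K⁻¹.

(c)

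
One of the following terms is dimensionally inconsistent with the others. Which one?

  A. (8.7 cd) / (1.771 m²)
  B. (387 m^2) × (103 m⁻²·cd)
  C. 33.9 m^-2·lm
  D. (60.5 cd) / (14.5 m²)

B.

Work out the base dimensions of each:
  A. [cd] / [m²] = m⁻²·cd
  B. [m²] · [m⁻²·cd] = cd
  C. lm·m⁻² = cd·m⁻² = m⁻²·cd
  D. [cd] / [m²] = m⁻²·cd
All reduce to m⁻²·cd except B., which is cd.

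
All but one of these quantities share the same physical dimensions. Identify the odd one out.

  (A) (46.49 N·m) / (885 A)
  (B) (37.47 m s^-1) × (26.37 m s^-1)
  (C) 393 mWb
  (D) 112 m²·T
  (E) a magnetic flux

Dimensions:
  (A) [kg·m²·s⁻²] / [A] = kg·m²·s⁻²·A⁻¹
  (B) [m·s⁻¹] · [m·s⁻¹] = m²·s⁻²
  (C) Wb = V·s = kg·m²·s⁻²·A⁻¹
  (D) T·m² = Wb·m⁻²·m² = kg·m²·s⁻²·A⁻¹
  (E) [magnetic flux] = kg·m²·s⁻²·A⁻¹
All reduce to kg·m²·s⁻²·A⁻¹ except (B), which is m²·s⁻².

(B)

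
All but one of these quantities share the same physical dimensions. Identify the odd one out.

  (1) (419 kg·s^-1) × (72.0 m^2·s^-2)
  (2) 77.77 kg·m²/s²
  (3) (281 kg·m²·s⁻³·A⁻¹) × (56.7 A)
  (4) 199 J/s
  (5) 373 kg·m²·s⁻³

(2)

Dimensions:
  (1) [kg·s⁻¹] · [m²·s⁻²] = kg·m²·s⁻³
  (2) kg·m²·s⁻²
  (3) [kg·m²·s⁻³·A⁻¹] · [A] = kg·m²·s⁻³
  (4) J·s⁻¹ = N·m·s⁻¹ = kg·m²·s⁻³
  (5) kg·m²·s⁻³
All reduce to kg·m²·s⁻³ except (2), which is kg·m²·s⁻².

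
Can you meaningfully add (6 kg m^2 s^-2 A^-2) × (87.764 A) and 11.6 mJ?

No

Work out the base dimensions of each:
  (6 kg m^2 s^-2 A^-2) × (87.764 A):  [kg·m²·s⁻²·A⁻²] · [A] = kg·m²·s⁻²·A⁻¹
  11.6 mJ:  J = N·m = kg·m²·s⁻²
kg·m²·s⁻²·A⁻¹ ≠ kg·m²·s⁻², so they cannot be added.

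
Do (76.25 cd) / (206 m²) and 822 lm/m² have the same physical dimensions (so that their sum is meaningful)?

Yes

Dimensions:
  (76.25 cd) / (206 m²):  [cd] / [m²] = m⁻²·cd
  822 lm/m²:  lm·m⁻² = cd·m⁻² = m⁻²·cd
Both are m⁻²·cd, so they have the same dimensions and can be added.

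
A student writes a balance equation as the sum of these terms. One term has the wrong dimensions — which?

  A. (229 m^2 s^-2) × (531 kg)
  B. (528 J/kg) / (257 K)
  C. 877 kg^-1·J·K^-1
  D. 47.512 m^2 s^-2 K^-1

Work out the base dimensions of each:
  A. [m²·s⁻²] · [kg] = kg·m²·s⁻²
  B. [m²·s⁻²] / [K] = m²·s⁻²·K⁻¹
  C. J·kg⁻¹·K⁻¹ = N·m·kg⁻¹·K⁻¹ = m²·s⁻²·K⁻¹
  D. m²·s⁻²·K⁻¹
All reduce to m²·s⁻²·K⁻¹ except A., which is kg·m²·s⁻².

A.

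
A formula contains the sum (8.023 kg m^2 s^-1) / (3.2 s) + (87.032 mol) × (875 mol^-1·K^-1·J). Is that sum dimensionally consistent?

Dimensions:
  (8.023 kg m^2 s^-1) / (3.2 s):  [kg·m²·s⁻¹] / [s] = kg·m²·s⁻²
  (87.032 mol) × (875 mol^-1·K^-1·J):  [mol] · [kg·m²·s⁻²·K⁻¹·mol⁻¹] = kg·m²·s⁻²·K⁻¹
kg·m²·s⁻² ≠ kg·m²·s⁻²·K⁻¹, so they cannot be added.

No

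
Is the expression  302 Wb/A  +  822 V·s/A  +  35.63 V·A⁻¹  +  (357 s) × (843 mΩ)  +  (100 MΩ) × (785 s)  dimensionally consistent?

No

Reduce each to base SI dimensions:
  302 Wb/A:  Wb·A⁻¹ = V·s·A⁻¹ = kg·m²·s⁻²·A⁻²
  822 V·s/A:  V·s·A⁻¹ = J·C⁻¹·s·A⁻¹ = kg·m²·s⁻²·A⁻²
  35.63 V·A⁻¹:  V·A⁻¹ = J·C⁻¹·A⁻¹ = kg·m²·s⁻³·A⁻²
  (357 s) × (843 mΩ):  [s] · [kg·m²·s⁻³·A⁻²] = kg·m²·s⁻²·A⁻²
  (100 MΩ) × (785 s):  [kg·m²·s⁻³·A⁻²] · [s] = kg·m²·s⁻²·A⁻²
The terms do not share a single dimension (kg·m²·s⁻²·A⁻² vs kg·m²·s⁻³·A⁻²).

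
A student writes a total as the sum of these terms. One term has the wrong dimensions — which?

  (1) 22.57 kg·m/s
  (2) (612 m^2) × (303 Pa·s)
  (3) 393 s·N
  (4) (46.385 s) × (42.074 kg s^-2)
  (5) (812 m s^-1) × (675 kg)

Reduce each to base SI dimensions:
  (1) kg·m·s⁻¹
  (2) [m²] · [kg·m⁻¹·s⁻¹] = kg·m·s⁻¹
  (3) N·s = kg·m·s⁻²·s = kg·m·s⁻¹
  (4) [s] · [kg·s⁻²] = kg·s⁻¹
  (5) [m·s⁻¹] · [kg] = kg·m·s⁻¹
All reduce to kg·m·s⁻¹ except (4), which is kg·s⁻¹.

(4)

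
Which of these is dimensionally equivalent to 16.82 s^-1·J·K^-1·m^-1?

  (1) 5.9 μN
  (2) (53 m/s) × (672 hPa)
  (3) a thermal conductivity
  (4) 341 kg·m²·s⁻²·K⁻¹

(3)

Reference: J·s⁻¹·m⁻¹·K⁻¹ = N·m·s⁻¹·m⁻¹·K⁻¹ = kg·m·s⁻³·K⁻¹.
Each option:
  (1) N = kg·m·s⁻²
  (2) [m·s⁻¹] · [kg·m⁻¹·s⁻²] = kg·s⁻³
  (3) [thermal conductivity] = kg·m·s⁻³·K⁻¹  ← same
  (4) kg·m²·s⁻²·K⁻¹
Only (3) matches kg·m·s⁻³·K⁻¹.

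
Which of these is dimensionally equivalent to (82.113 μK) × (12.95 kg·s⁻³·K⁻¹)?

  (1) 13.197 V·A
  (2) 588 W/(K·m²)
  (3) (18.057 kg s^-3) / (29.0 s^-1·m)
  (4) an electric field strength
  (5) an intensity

Reference: [K] · [kg·s⁻³·K⁻¹] = kg·s⁻³.
Each option:
  (1) V·A = J·C⁻¹·A = kg·m²·s⁻³
  (2) W·m⁻²·K⁻¹ = J·s⁻¹·m⁻²·K⁻¹ = kg·s⁻³·K⁻¹
  (3) [kg·s⁻³] / [m·s⁻¹] = kg·m⁻¹·s⁻²
  (4) [electric field strength] = kg·m·s⁻³·A⁻¹
  (5) [intensity] = kg·s⁻³  ← same
Only (5) matches kg·s⁻³.

(5)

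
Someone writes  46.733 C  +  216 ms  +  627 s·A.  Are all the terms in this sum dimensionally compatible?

No

Expand each in SI base units:
  46.733 C:  C = s·A
  216 ms:  s
  627 s·A:  s·A
The terms do not share a single dimension (s vs s·A).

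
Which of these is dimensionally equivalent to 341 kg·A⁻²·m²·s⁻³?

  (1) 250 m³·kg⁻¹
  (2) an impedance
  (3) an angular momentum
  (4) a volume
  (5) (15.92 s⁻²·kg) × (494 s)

Reference: kg·m²·s⁻³·A⁻².
Each option:
  (1) m³·kg⁻¹ = kg⁻¹·m³
  (2) [impedance] = kg·m²·s⁻³·A⁻²  ← same
  (3) [angular momentum] = kg·m²·s⁻¹
  (4) [volume] = m³
  (5) [kg·s⁻²] · [s] = kg·s⁻¹
Only (2) matches kg·m²·s⁻³·A⁻².

(2)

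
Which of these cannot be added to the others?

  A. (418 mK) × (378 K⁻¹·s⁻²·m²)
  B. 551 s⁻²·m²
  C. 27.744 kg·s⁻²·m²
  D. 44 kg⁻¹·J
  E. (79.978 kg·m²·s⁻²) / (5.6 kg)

C.

Expand each in SI base units:
  A. [K] · [m²·s⁻²·K⁻¹] = m²·s⁻²
  B. m²·s⁻²
  C. kg·m²·s⁻²
  D. J·kg⁻¹ = N·m·kg⁻¹ = m²·s⁻²
  E. [kg·m²·s⁻²] / [kg] = m²·s⁻²
All reduce to m²·s⁻² except C., which is kg·m²·s⁻².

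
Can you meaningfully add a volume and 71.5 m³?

Reduce each to base SI dimensions:
  a volume:  [volume] = m³
  71.5 m³:  m³
Both are m³, so they have the same dimensions and can be added.

Yes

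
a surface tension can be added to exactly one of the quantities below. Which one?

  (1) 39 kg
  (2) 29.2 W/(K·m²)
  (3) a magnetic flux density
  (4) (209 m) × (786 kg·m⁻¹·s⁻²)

Reference: [surface tension] = kg·s⁻².
Each option:
  (1) kg
  (2) W·m⁻²·K⁻¹ = J·s⁻¹·m⁻²·K⁻¹ = kg·s⁻³·K⁻¹
  (3) [magnetic flux density] = kg·s⁻²·A⁻¹
  (4) [m] · [kg·m⁻¹·s⁻²] = kg·s⁻²  ← same
Only (4) matches kg·s⁻².

(4)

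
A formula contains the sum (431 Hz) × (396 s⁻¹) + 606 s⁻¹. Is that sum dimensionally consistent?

Expand each in SI base units:
  (431 Hz) × (396 s⁻¹):  [s⁻¹] · [s⁻¹] = s⁻²
  606 s⁻¹:  s⁻¹
s⁻² ≠ s⁻¹, so they cannot be added.

No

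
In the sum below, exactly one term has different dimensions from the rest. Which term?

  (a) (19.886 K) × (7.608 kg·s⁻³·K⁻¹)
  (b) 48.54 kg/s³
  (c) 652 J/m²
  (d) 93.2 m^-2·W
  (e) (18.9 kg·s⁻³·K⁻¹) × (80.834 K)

Dimensions:
  (a) [K] · [kg·s⁻³·K⁻¹] = kg·s⁻³
  (b) kg·s⁻³
  (c) J·m⁻² = N·m·m⁻² = kg·s⁻²
  (d) W·m⁻² = J·s⁻¹·m⁻² = kg·s⁻³
  (e) [kg·s⁻³·K⁻¹] · [K] = kg·s⁻³
All reduce to kg·s⁻³ except (c), which is kg·s⁻².

(c)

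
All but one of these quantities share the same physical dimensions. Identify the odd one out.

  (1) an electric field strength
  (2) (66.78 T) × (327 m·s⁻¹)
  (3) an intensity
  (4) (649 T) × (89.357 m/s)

(3)

In SI base units:
  (1) [electric field strength] = kg·m·s⁻³·A⁻¹
  (2) [kg·s⁻²·A⁻¹] · [m·s⁻¹] = kg·m·s⁻³·A⁻¹
  (3) [intensity] = kg·s⁻³
  (4) [kg·s⁻²·A⁻¹] · [m·s⁻¹] = kg·m·s⁻³·A⁻¹
All reduce to kg·m·s⁻³·A⁻¹ except (3), which is kg·s⁻³.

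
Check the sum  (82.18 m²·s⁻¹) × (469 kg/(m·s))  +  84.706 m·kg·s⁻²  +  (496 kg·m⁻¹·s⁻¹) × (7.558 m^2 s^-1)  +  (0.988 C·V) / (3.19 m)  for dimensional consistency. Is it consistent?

Yes

In SI base units:
  (82.18 m²·s⁻¹) × (469 kg/(m·s)):  [m²·s⁻¹] · [kg·m⁻¹·s⁻¹] = kg·m·s⁻²
  84.706 m·kg·s⁻²:  kg·m·s⁻²
  (496 kg·m⁻¹·s⁻¹) × (7.558 m^2 s^-1):  [kg·m⁻¹·s⁻¹] · [m²·s⁻¹] = kg·m·s⁻²
  (0.988 C·V) / (3.19 m):  [kg·m²·s⁻²] / [m] = kg·m·s⁻²
Every term reduces to kg·m·s⁻².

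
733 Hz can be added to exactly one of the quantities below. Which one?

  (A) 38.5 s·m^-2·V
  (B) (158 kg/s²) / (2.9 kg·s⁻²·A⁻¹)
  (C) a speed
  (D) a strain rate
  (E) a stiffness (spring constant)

Reference: Hz = s⁻¹.
Each option:
  (A) V·s·m⁻² = J·C⁻¹·s·m⁻² = kg·s⁻²·A⁻¹
  (B) [kg·s⁻²] / [kg·s⁻²·A⁻¹] = A
  (C) [speed] = m·s⁻¹
  (D) [strain rate] = s⁻¹  ← same
  (E) [stiffness (spring constant)] = kg·s⁻²
Only (D) matches s⁻¹.

(D)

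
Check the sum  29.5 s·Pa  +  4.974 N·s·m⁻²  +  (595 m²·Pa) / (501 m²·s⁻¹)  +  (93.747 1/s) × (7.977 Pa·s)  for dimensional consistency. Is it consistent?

Dimensions:
  29.5 s·Pa:  Pa·s = N·m⁻²·s = kg·m⁻¹·s⁻¹
  4.974 N·s·m⁻²:  N·s·m⁻² = kg·m·s⁻²·s·m⁻² = kg·m⁻¹·s⁻¹
  (595 m²·Pa) / (501 m²·s⁻¹):  [kg·m·s⁻²] / [m²·s⁻¹] = kg·m⁻¹·s⁻¹
  (93.747 1/s) × (7.977 Pa·s):  [s⁻¹] · [kg·m⁻¹·s⁻¹] = kg·m⁻¹·s⁻²
The terms do not share a single dimension (kg·m⁻¹·s⁻² vs kg·m⁻¹·s⁻¹).

No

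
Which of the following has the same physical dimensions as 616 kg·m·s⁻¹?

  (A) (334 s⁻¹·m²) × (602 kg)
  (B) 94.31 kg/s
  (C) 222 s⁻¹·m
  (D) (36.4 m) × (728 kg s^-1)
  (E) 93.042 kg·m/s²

Reference: kg·m·s⁻¹.
Each option:
  (A) [m²·s⁻¹] · [kg] = kg·m²·s⁻¹
  (B) kg·s⁻¹
  (C) m·s⁻¹
  (D) [m] · [kg·s⁻¹] = kg·m·s⁻¹  ← same
  (E) kg·m·s⁻²
Only (D) matches kg·m·s⁻¹.

(D)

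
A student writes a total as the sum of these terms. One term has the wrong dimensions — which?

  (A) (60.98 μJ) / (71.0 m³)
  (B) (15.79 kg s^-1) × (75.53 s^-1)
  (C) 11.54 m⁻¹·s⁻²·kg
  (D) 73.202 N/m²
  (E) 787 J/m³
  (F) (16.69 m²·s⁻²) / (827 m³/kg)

(B)

In SI base units:
  (A) [kg·m²·s⁻²] / [m³] = kg·m⁻¹·s⁻²
  (B) [kg·s⁻¹] · [s⁻¹] = kg·s⁻²
  (C) kg·m⁻¹·s⁻²
  (D) N·m⁻² = kg·m·s⁻²·m⁻² = kg·m⁻¹·s⁻²
  (E) J·m⁻³ = N·m·m⁻³ = kg·m⁻¹·s⁻²
  (F) [m²·s⁻²] / [kg⁻¹·m³] = kg·m⁻¹·s⁻²
All reduce to kg·m⁻¹·s⁻² except (B), which is kg·s⁻².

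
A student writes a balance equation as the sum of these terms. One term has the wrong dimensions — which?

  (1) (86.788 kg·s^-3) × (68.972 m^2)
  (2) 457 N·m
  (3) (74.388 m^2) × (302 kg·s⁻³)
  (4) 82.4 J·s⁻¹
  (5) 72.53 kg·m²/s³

Work out the base dimensions of each:
  (1) [kg·s⁻³] · [m²] = kg·m²·s⁻³
  (2) N·m = kg·m·s⁻²·m = kg·m²·s⁻²
  (3) [m²] · [kg·s⁻³] = kg·m²·s⁻³
  (4) J·s⁻¹ = N·m·s⁻¹ = kg·m²·s⁻³
  (5) kg·m²·s⁻³
All reduce to kg·m²·s⁻³ except (2), which is kg·m²·s⁻².

(2)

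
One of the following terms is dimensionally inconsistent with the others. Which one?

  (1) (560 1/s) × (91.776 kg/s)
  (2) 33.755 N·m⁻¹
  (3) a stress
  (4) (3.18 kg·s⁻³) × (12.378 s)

(3)

In SI base units:
  (1) [s⁻¹] · [kg·s⁻¹] = kg·s⁻²
  (2) N·m⁻¹ = kg·m·s⁻²·m⁻¹ = kg·s⁻²
  (3) [stress] = kg·m⁻¹·s⁻²
  (4) [kg·s⁻³] · [s] = kg·s⁻²
All reduce to kg·s⁻² except (3), which is kg·m⁻¹·s⁻².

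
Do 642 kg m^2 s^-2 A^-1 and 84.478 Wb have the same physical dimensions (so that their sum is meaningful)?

In SI base units:
  642 kg m^2 s^-2 A^-1:  kg·m²·s⁻²·A⁻¹
  84.478 Wb:  Wb = V·s = kg·m²·s⁻²·A⁻¹
Both are kg·m²·s⁻²·A⁻¹, so they have the same dimensions and can be added.

Yes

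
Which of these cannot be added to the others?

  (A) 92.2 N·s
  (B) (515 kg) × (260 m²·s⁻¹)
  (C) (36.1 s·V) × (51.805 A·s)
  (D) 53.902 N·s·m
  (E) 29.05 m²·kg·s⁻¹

(A)

Work out the base dimensions of each:
  (A) N·s = kg·m·s⁻²·s = kg·m·s⁻¹
  (B) [kg] · [m²·s⁻¹] = kg·m²·s⁻¹
  (C) [kg·m²·s⁻²·A⁻¹] · [s·A] = kg·m²·s⁻¹
  (D) N·m·s = kg·m·s⁻²·m·s = kg·m²·s⁻¹
  (E) kg·m²·s⁻¹
All reduce to kg·m²·s⁻¹ except (A), which is kg·m·s⁻¹.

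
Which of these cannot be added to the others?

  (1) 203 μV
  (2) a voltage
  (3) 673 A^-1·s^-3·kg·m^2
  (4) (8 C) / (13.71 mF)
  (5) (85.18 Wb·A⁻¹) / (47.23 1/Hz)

(5)

In SI base units:
  (1) V = J·C⁻¹ = kg·m²·s⁻³·A⁻¹
  (2) [voltage] = kg·m²·s⁻³·A⁻¹
  (3) kg·m²·s⁻³·A⁻¹
  (4) [s·A] / [kg⁻¹·m⁻²·s⁴·A²] = kg·m²·s⁻³·A⁻¹
  (5) [kg·m²·s⁻²·A⁻²] / [s] = kg·m²·s⁻³·A⁻²
All reduce to kg·m²·s⁻³·A⁻¹ except (5), which is kg·m²·s⁻³·A⁻².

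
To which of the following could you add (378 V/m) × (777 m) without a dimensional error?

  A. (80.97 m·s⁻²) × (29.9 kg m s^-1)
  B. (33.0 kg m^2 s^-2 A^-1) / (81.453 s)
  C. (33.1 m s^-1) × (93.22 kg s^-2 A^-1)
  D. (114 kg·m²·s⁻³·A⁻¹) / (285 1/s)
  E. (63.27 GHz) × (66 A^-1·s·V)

Reference: [kg·m·s⁻³·A⁻¹] · [m] = kg·m²·s⁻³·A⁻¹.
Each option:
  A. [m·s⁻²] · [kg·m·s⁻¹] = kg·m²·s⁻³
  B. [kg·m²·s⁻²·A⁻¹] / [s] = kg·m²·s⁻³·A⁻¹  ← same
  C. [m·s⁻¹] · [kg·s⁻²·A⁻¹] = kg·m·s⁻³·A⁻¹
  D. [kg·m²·s⁻³·A⁻¹] / [s⁻¹] = kg·m²·s⁻²·A⁻¹
  E. [s⁻¹] · [kg·m²·s⁻²·A⁻²] = kg·m²·s⁻³·A⁻²
Only B. matches kg·m²·s⁻³·A⁻¹.

B.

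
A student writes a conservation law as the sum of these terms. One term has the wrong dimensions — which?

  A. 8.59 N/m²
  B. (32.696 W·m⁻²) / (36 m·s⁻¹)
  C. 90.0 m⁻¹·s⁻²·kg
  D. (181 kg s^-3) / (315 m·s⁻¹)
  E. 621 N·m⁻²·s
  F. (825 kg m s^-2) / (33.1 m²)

Work out the base dimensions of each:
  A. N·m⁻² = kg·m·s⁻²·m⁻² = kg·m⁻¹·s⁻²
  B. [kg·s⁻³] / [m·s⁻¹] = kg·m⁻¹·s⁻²
  C. kg·m⁻¹·s⁻²
  D. [kg·s⁻³] / [m·s⁻¹] = kg·m⁻¹·s⁻²
  E. N·s·m⁻² = kg·m·s⁻²·s·m⁻² = kg·m⁻¹·s⁻¹
  F. [kg·m·s⁻²] / [m²] = kg·m⁻¹·s⁻²
All reduce to kg·m⁻¹·s⁻² except E., which is kg·m⁻¹·s⁻¹.

E.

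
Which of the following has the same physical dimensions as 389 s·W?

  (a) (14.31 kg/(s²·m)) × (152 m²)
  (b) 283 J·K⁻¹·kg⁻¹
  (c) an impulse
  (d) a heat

(d)

Reference: W·s = J·s⁻¹·s = kg·m²·s⁻².
Each option:
  (a) [kg·m⁻¹·s⁻²] · [m²] = kg·m·s⁻²
  (b) J·kg⁻¹·K⁻¹ = N·m·kg⁻¹·K⁻¹ = m²·s⁻²·K⁻¹
  (c) [impulse] = kg·m·s⁻¹
  (d) [heat] = kg·m²·s⁻²  ← same
Only (d) matches kg·m²·s⁻².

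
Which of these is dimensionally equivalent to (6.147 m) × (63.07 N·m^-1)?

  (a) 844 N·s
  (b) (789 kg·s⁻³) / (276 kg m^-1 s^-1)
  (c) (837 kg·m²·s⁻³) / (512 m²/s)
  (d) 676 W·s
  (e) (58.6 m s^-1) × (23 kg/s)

Reference: [m] · [kg·s⁻²] = kg·m·s⁻².
Each option:
  (a) N·s = kg·m·s⁻²·s = kg·m·s⁻¹
  (b) [kg·s⁻³] / [kg·m⁻¹·s⁻¹] = m·s⁻²
  (c) [kg·m²·s⁻³] / [m²·s⁻¹] = kg·s⁻²
  (d) W·s = J·s⁻¹·s = kg·m²·s⁻²
  (e) [m·s⁻¹] · [kg·s⁻¹] = kg·m·s⁻²  ← same
Only (e) matches kg·m·s⁻².

(e)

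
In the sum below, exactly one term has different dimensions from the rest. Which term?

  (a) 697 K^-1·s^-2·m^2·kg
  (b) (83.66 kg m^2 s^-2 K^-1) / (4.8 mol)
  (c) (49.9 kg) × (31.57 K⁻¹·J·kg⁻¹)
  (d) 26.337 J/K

Expand each in SI base units:
  (a) kg·m²·s⁻²·K⁻¹
  (b) [kg·m²·s⁻²·K⁻¹] / [mol] = kg·m²·s⁻²·K⁻¹·mol⁻¹
  (c) [kg] · [m²·s⁻²·K⁻¹] = kg·m²·s⁻²·K⁻¹
  (d) J·K⁻¹ = N·m·K⁻¹ = kg·m²·s⁻²·K⁻¹
All reduce to kg·m²·s⁻²·K⁻¹ except (b), which is kg·m²·s⁻²·K⁻¹·mol⁻¹.

(b)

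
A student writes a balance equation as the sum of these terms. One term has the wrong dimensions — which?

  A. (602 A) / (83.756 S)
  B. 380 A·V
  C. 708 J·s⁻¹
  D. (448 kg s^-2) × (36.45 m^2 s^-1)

Dimensions:
  A. [A] / [kg⁻¹·m⁻²·s³·A²] = kg·m²·s⁻³·A⁻¹
  B. V·A = J·C⁻¹·A = kg·m²·s⁻³
  C. J·s⁻¹ = N·m·s⁻¹ = kg·m²·s⁻³
  D. [kg·s⁻²] · [m²·s⁻¹] = kg·m²·s⁻³
All reduce to kg·m²·s⁻³ except A., which is kg·m²·s⁻³·A⁻¹.

A.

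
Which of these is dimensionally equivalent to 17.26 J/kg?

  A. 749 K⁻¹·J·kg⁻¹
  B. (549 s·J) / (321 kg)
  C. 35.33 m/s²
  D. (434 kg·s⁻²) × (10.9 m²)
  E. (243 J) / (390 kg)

Reference: J·kg⁻¹ = N·m·kg⁻¹ = m²·s⁻².
Each option:
  A. J·kg⁻¹·K⁻¹ = N·m·kg⁻¹·K⁻¹ = m²·s⁻²·K⁻¹
  B. [kg·m²·s⁻¹] / [kg] = m²·s⁻¹
  C. m·s⁻²
  D. [kg·s⁻²] · [m²] = kg·m²·s⁻²
  E. [kg·m²·s⁻²] / [kg] = m²·s⁻²  ← same
Only E. matches m²·s⁻².

E.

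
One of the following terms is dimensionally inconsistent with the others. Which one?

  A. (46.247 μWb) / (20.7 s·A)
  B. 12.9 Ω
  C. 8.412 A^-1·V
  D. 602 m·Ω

Reduce each to base SI dimensions:
  A. [kg·m²·s⁻²·A⁻¹] / [s·A] = kg·m²·s⁻³·A⁻²
  B. Ω = V·A⁻¹ = kg·m²·s⁻³·A⁻²
  C. V·A⁻¹ = J·C⁻¹·A⁻¹ = kg·m²·s⁻³·A⁻²
  D. Ω·m = V·A⁻¹·m = kg·m³·s⁻³·A⁻²
All reduce to kg·m²·s⁻³·A⁻² except D., which is kg·m³·s⁻³·A⁻².

D.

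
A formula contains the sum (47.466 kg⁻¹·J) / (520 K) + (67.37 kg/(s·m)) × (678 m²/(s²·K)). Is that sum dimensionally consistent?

No

Dimensions:
  (47.466 kg⁻¹·J) / (520 K):  [m²·s⁻²] / [K] = m²·s⁻²·K⁻¹
  (67.37 kg/(s·m)) × (678 m²/(s²·K)):  [kg·m⁻¹·s⁻¹] · [m²·s⁻²·K⁻¹] = kg·m·s⁻³·K⁻¹
m²·s⁻²·K⁻¹ ≠ kg·m·s⁻³·K⁻¹, so they cannot be added.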